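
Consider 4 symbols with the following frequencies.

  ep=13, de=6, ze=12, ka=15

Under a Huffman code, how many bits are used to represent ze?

2

Repeatedly merge the two smallest:
de(6) + ze(12) → 18
ep(13) + ka(15) → 28
18 + 28 → 46
The subtree containing ze is merged 2 times, so code length = 2.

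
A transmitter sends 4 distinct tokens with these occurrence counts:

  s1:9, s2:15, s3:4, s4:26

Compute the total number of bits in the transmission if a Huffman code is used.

95

Greedily combine the two least-frequent nodes:
s3(4) + s1(9) → 13
13 + s2(15) → 28
s4(26) + 28 → 54
Total encoded bits = sum of merged weights = 13 + 28 + 54 = 95.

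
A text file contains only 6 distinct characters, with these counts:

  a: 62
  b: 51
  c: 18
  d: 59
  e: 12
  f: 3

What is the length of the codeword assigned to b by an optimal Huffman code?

2

Build the tree from the bottom:
combine f(3), e(12) → 15
combine 15, c(18) → 33
combine 33, b(51) → 84
combine d(59), a(62) → 121
combine 84, 121 → 205
The subtree containing b is merged 2 times, so code length = 2.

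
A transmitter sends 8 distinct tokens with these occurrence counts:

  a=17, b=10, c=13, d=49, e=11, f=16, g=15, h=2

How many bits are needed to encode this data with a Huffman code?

362

Merge the two smallest weights repeatedly:
h(2) + b(10) → 12
e(11) + 12 → 23
c(13) + g(15) → 28
f(16) + a(17) → 33
23 + 28 → 51
33 + d(49) → 82
51 + 82 → 133
Each symbol's bit-cost is frequency × depth; summing gives 362 bits (equivalently 12 + 23 + 28 + 33 + 51 + 82 + 133).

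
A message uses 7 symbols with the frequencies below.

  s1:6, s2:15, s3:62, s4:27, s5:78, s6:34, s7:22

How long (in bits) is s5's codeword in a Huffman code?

Build the tree from the bottom:
combine s1(6), s2(15) → 21
combine 21, s7(22) → 43
combine s4(27), s6(34) → 61
combine 43, 61 → 104
combine s3(62), s5(78) → 140
combine 104, 140 → 244
s5 sits 2 levels below the root, so its codeword is 2 bits.

2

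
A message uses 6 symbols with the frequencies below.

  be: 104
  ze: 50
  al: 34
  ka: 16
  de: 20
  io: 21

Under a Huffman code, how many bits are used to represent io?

Build the tree from the bottom:
ka(16) + de(20) → 36
io(21) + al(34) → 55
36 + ze(50) → 86
55 + 86 → 141
be(104) + 141 → 245
The subtree containing io is merged 3 times, so code length = 3.

3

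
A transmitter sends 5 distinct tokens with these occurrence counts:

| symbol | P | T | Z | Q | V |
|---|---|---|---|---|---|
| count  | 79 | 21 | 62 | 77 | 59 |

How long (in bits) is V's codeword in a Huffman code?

3

Huffman merges, smallest pair first:
merge T(21) and V(59): 80
merge Z(62) and Q(77): 139
merge P(79) and 80: 159
merge 139 and 159: 298
V sits 3 levels below the root, so its codeword is 3 bits.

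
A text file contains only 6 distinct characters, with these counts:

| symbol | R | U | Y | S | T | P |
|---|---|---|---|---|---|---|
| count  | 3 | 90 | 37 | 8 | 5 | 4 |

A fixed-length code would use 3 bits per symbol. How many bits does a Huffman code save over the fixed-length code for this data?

198

Fixed-length: 3 bits × 147 symbols = 441 bits.
Huffman merges:
combine R(3), P(4) → 7
combine T(5), 7 → 12
combine S(8), 12 → 20
combine 20, Y(37) → 57
combine 57, U(90) → 147
Huffman total = 7 + 12 + 20 + 57 + 147 = 243 bits.
Saving = 441 − 243 = 198 bits.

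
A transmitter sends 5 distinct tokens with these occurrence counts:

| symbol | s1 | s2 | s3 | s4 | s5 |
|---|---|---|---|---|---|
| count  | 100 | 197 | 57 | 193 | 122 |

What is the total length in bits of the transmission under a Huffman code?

Greedily combine the two least-frequent nodes:
s3(57) + s1(100) → 157
s5(122) + 157 → 279
s4(193) + s2(197) → 390
279 + 390 → 669
Each symbol's bit-cost is frequency × depth; summing gives 1495 bits (equivalently 157 + 279 + 390 + 669).

1495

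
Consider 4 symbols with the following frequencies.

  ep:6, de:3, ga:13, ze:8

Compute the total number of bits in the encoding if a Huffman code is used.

56

Greedily combine the two least-frequent nodes:
combine de(3), ep(6) → 9
combine ze(8), 9 → 17
combine ga(13), 17 → 30
The encoded length is the sum of every internal node's weight: 9 + 17 + 30 = 56 bits.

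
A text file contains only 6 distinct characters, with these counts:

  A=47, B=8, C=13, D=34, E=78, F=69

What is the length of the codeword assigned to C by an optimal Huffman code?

Build the tree from the bottom:
combine B(8), C(13) → 21
combine 21, D(34) → 55
combine A(47), 55 → 102
combine F(69), E(78) → 147
combine 102, 147 → 249
C sits 4 levels below the root, so its codeword is 4 bits.

4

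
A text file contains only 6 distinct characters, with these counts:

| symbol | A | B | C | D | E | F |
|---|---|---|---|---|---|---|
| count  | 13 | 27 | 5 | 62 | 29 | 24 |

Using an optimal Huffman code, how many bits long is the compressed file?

374

Build the Huffman tree bottom-up:
C(5) + A(13) → 18
18 + F(24) → 42
B(27) + E(29) → 56
42 + 56 → 98
D(62) + 98 → 160
Total encoded bits = sum of merged weights = 18 + 42 + 56 + 98 + 160 = 374.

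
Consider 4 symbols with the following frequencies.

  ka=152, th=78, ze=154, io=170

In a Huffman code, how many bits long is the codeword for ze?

Build the tree from the bottom:
th(78) + ka(152) → 230
ze(154) + io(170) → 324
230 + 324 → 554
ze's leaf is at depth 2, giving a 2-bit codeword.

2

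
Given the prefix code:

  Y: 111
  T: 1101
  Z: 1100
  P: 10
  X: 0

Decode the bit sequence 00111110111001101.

Read left to right; each codeword is recognised as soon as it completes (prefix code):
  0→X | 0→X | 111→Y | 1101→T | 1100→Z | 1101→T
Decoded message: XXYTZT

XXYTZT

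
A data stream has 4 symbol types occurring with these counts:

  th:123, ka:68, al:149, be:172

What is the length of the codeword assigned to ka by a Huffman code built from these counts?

Build the tree from the bottom:
merge ka(68) and th(123): 191
merge al(149) and be(172): 321
merge 191 and 321: 512
ka's leaf is at depth 2, giving a 2-bit codeword.

2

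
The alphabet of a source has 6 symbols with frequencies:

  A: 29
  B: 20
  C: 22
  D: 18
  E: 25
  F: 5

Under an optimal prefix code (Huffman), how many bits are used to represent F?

Huffman merges, smallest pair first:
F(5) + D(18) → 23
B(20) + C(22) → 42
23 + E(25) → 48
A(29) + 42 → 71
48 + 71 → 119
F's leaf is at depth 3, giving a 3-bit codeword.

3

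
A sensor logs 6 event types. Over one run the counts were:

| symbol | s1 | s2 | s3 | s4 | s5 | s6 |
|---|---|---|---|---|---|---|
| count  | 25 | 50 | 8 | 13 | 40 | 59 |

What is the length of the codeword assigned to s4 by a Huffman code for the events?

4

Huffman merges, smallest pair first:
merge s3(8) and s4(13): 21
merge 21 and s1(25): 46
merge s5(40) and 46: 86
merge s2(50) and s6(59): 109
merge 86 and 109: 195
The subtree containing s4 is merged 4 times, so code length = 4.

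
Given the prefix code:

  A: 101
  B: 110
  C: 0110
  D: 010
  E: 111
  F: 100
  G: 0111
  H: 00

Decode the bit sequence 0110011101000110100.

Read left to right; each codeword is recognised as soon as it completes (prefix code):
  0110→C | 0111→G | 010→D | 00→H | 110→B | 100→F
Decoded message: CGDHBF

CGDHBF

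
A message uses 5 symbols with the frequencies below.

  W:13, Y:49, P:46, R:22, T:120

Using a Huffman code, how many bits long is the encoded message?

Build the Huffman tree bottom-up:
combine W(13), R(22) → 35
combine 35, P(46) → 81
combine Y(49), 81 → 130
combine T(120), 130 → 250
The encoded length is the sum of every internal node's weight: 35 + 81 + 130 + 250 = 496 bits.

496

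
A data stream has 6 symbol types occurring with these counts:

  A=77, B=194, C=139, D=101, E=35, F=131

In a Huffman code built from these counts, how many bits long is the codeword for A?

Repeatedly merge the two smallest:
merge E(35) and A(77): 112
merge D(101) and 112: 213
merge F(131) and C(139): 270
merge B(194) and 213: 407
merge 270 and 407: 677
A's leaf is at depth 4, giving a 4-bit codeword.

4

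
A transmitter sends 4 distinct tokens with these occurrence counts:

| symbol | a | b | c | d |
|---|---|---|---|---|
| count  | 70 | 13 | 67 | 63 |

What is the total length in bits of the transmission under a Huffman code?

426

Greedily combine the two least-frequent nodes:
combine b(13), d(63) → 76
combine c(67), a(70) → 137
combine 76, 137 → 213
Each symbol's bit-cost is frequency × depth; summing gives 426 bits (equivalently 76 + 137 + 213).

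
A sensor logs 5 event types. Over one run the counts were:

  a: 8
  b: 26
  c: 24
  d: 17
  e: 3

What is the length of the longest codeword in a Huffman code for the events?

Merge the two lowest-weight nodes at each step:
merge e(3) and a(8): 11
merge 11 and d(17): 28
merge c(24) and b(26): 50
merge 28 and 50: 78
The first pair merged (e, a) ends up deepest, at depth 3.

3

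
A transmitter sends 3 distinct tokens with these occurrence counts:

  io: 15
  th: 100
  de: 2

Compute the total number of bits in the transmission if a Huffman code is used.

134

Greedily combine the two least-frequent nodes:
de(2) + io(15) → 17
17 + th(100) → 117
The encoded length is the sum of every internal node's weight: 17 + 117 = 134 bits.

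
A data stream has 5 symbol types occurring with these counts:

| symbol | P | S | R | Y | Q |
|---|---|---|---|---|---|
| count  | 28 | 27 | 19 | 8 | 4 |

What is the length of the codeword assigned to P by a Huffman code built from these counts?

Build the tree from the bottom:
Q(4) + Y(8) → 12
12 + R(19) → 31
S(27) + P(28) → 55
31 + 55 → 86
P sits 2 levels below the root, so its codeword is 2 bits.

2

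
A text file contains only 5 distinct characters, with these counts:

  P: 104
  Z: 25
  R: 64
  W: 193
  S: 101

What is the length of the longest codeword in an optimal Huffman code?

4

Merge the two lowest-weight nodes at each step:
merge Z(25) and R(64): 89
merge 89 and S(101): 190
merge P(104) and 190: 294
merge W(193) and 294: 487
The rarest symbols sit at the bottom; the longest codeword is 4 bits.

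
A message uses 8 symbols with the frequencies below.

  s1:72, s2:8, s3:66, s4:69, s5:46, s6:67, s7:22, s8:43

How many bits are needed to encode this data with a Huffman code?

Merge the two smallest weights repeatedly:
combine s2(8), s7(22) → 30
combine 30, s8(43) → 73
combine s5(46), s3(66) → 112
combine s6(67), s4(69) → 136
combine s1(72), 73 → 145
combine 112, 136 → 248
combine 145, 248 → 393
The encoded length is the sum of every internal node's weight: 30 + 73 + 112 + 136 + 145 + 248 + 393 = 1137 bits.

1137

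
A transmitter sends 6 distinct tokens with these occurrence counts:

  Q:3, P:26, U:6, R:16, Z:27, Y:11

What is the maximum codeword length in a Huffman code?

Merge the two lowest-weight nodes at each step:
Q(3) + U(6) → 9
9 + Y(11) → 20
R(16) + 20 → 36
P(26) + Z(27) → 53
36 + 53 → 89
Maximum depth reached is 4.

4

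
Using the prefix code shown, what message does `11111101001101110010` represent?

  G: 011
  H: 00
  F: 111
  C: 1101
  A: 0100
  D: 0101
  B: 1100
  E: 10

FFACBE

Read left to right; each codeword is recognised as soon as it completes (prefix code):
  111→F | 111→F | 0100→A | 1101→C | 1100→B | 10→E
Decoded message: FFACBE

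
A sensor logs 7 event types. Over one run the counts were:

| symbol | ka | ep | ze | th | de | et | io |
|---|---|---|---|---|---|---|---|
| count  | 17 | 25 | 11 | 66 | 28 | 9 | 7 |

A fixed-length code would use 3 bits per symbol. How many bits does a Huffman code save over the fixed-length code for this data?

89

Fixed-length: 3 bits × 163 symbols = 489 bits.
Huffman merges:
io(7) + et(9) → 16
ze(11) + 16 → 27
ka(17) + ep(25) → 42
27 + de(28) → 55
42 + 55 → 97
th(66) + 97 → 163
Huffman total = 16 + 27 + 42 + 55 + 97 + 163 = 400 bits.
Saving = 489 − 400 = 89 bits.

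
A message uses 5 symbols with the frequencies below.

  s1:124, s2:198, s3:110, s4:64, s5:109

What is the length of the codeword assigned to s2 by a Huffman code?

2

Build the tree from the bottom:
combine s4(64), s5(109) → 173
combine s3(110), s1(124) → 234
combine 173, s2(198) → 371
combine 234, 371 → 605
s2's leaf is at depth 2, giving a 2-bit codeword.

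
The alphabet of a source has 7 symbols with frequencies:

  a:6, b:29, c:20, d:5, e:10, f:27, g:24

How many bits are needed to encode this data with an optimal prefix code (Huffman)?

Merge the two smallest weights repeatedly:
d(5) + a(6) → 11
e(10) + 11 → 21
c(20) + 21 → 41
g(24) + f(27) → 51
b(29) + 41 → 70
51 + 70 → 121
Each symbol's bit-cost is frequency × depth; summing gives 315 bits (equivalently 11 + 21 + 41 + 51 + 70 + 121).

315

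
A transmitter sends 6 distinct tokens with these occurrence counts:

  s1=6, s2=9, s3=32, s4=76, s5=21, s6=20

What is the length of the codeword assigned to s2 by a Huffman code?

4

Repeatedly merge the two smallest:
s1(6) + s2(9) → 15
15 + s6(20) → 35
s5(21) + s3(32) → 53
35 + 53 → 88
s4(76) + 88 → 164
The subtree containing s2 is merged 4 times, so code length = 4.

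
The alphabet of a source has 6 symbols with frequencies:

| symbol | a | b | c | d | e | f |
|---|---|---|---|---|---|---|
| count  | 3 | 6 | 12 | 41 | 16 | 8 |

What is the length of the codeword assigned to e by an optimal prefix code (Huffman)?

Build the tree from the bottom:
merge a(3) and b(6): 9
merge f(8) and 9: 17
merge c(12) and e(16): 28
merge 17 and 28: 45
merge d(41) and 45: 86
The subtree containing e is merged 3 times, so code length = 3.

3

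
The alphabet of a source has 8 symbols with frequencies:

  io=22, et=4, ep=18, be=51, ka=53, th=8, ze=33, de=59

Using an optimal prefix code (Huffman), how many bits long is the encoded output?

Merge the two smallest weights repeatedly:
merge et(4) and th(8): 12
merge 12 and ep(18): 30
merge io(22) and 30: 52
merge ze(33) and be(51): 84
merge 52 and ka(53): 105
merge de(59) and 84: 143
merge 105 and 143: 248
Total encoded bits = sum of merged weights = 12 + 30 + 52 + 84 + 105 + 143 + 248 = 674.

674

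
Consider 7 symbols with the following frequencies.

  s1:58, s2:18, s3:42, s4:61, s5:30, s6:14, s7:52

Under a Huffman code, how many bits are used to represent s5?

Build the tree from the bottom:
s6(14) + s2(18) → 32
s5(30) + 32 → 62
s3(42) + s7(52) → 94
s1(58) + s4(61) → 119
62 + 94 → 156
119 + 156 → 275
s5 sits 3 levels below the root, so its codeword is 3 bits.

3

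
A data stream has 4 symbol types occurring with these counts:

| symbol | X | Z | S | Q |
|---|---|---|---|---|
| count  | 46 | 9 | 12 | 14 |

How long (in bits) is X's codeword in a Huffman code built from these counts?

1

Huffman merges, smallest pair first:
Z(9) + S(12) → 21
Q(14) + 21 → 35
35 + X(46) → 81
X is a child of the root — depth 1, so its codeword is a single bit.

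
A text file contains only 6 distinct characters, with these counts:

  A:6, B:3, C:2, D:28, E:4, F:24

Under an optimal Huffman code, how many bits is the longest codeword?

Merge the two lowest-weight nodes at each step:
combine C(2), B(3) → 5
combine E(4), 5 → 9
combine A(6), 9 → 15
combine 15, F(24) → 39
combine D(28), 39 → 67
Maximum depth reached is 5.

5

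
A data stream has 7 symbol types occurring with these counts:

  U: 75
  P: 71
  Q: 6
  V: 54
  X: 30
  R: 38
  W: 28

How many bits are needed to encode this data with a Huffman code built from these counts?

794

Greedily combine the two least-frequent nodes:
merge Q(6) and W(28): 34
merge X(30) and 34: 64
merge R(38) and V(54): 92
merge 64 and P(71): 135
merge U(75) and 92: 167
merge 135 and 167: 302
The encoded length is the sum of every internal node's weight: 34 + 64 + 92 + 135 + 167 + 302 = 794 bits.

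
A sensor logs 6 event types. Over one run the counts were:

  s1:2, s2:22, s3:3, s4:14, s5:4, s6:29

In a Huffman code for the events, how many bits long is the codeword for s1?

5

Repeatedly merge the two smallest:
merge s1(2) and s3(3): 5
merge s5(4) and 5: 9
merge 9 and s4(14): 23
merge s2(22) and 23: 45
merge s6(29) and 45: 74
s1's leaf is at depth 5, giving a 5-bit codeword.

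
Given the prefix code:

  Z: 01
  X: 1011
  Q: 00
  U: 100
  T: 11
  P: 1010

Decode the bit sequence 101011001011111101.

PTQXTTZ

Read left to right; each codeword is recognised as soon as it completes (prefix code):
  1010→P | 11→T | 00→Q | 1011→X | 11→T | 11→T | 01→Z
Decoded message: PTQXTTZ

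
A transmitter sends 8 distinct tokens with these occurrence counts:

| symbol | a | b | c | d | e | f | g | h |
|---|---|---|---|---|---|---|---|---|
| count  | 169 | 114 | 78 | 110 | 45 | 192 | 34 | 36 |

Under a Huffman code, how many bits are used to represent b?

3

Build the tree from the bottom:
combine g(34), h(36) → 70
combine e(45), 70 → 115
combine c(78), d(110) → 188
combine b(114), 115 → 229
combine a(169), 188 → 357
combine f(192), 229 → 421
combine 357, 421 → 778
The subtree containing b is merged 3 times, so code length = 3.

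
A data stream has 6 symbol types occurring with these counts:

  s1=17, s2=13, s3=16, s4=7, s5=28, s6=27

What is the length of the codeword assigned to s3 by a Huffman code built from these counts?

3

Repeatedly merge the two smallest:
merge s4(7) and s2(13): 20
merge s3(16) and s1(17): 33
merge 20 and s6(27): 47
merge s5(28) and 33: 61
merge 47 and 61: 108
The subtree containing s3 is merged 3 times, so code length = 3.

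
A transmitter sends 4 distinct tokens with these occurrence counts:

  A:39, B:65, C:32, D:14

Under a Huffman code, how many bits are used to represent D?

Huffman merges, smallest pair first:
D(14) + C(32) → 46
A(39) + 46 → 85
B(65) + 85 → 150
The subtree containing D is merged 3 times, so code length = 3.

3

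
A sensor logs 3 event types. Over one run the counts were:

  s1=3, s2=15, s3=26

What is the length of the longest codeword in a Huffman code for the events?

2

Merge the two lowest-weight nodes at each step:
s1(3) + s2(15) → 18
18 + s3(26) → 44
The rarest symbols sit at the bottom; the longest codeword is 2 bits.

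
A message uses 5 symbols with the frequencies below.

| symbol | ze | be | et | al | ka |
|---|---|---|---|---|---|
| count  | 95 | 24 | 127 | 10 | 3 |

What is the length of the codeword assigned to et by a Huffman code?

1

Huffman merges, smallest pair first:
ka(3) + al(10) → 13
13 + be(24) → 37
37 + ze(95) → 132
et(127) + 132 → 259
et is merged only at the final step, so code length = 1.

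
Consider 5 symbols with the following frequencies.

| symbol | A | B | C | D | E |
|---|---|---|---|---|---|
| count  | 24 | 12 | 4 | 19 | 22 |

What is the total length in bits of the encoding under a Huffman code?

178

Merge the two smallest weights repeatedly:
C(4) + B(12) → 16
16 + D(19) → 35
E(22) + A(24) → 46
35 + 46 → 81
The encoded length is the sum of every internal node's weight: 16 + 35 + 46 + 81 = 178 bits.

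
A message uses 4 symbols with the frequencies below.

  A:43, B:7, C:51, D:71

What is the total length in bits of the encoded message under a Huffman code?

323

Build the Huffman tree bottom-up:
B(7) + A(43) → 50
50 + C(51) → 101
D(71) + 101 → 172
Each symbol's bit-cost is frequency × depth; summing gives 323 bits (equivalently 50 + 101 + 172).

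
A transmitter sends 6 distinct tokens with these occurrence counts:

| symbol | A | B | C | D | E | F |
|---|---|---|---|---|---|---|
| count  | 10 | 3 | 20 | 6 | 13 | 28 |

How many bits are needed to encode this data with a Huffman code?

188

Build the Huffman tree bottom-up:
B(3) + D(6) → 9
9 + A(10) → 19
E(13) + 19 → 32
C(20) + F(28) → 48
32 + 48 → 80
Each symbol's bit-cost is frequency × depth; summing gives 188 bits (equivalently 9 + 19 + 32 + 48 + 80).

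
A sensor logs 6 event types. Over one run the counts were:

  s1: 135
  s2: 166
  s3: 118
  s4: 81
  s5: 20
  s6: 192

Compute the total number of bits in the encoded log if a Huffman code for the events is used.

Build the Huffman tree bottom-up:
s5(20) + s4(81) → 101
101 + s3(118) → 219
s1(135) + s2(166) → 301
s6(192) + 219 → 411
301 + 411 → 712
Each symbol's bit-cost is frequency × depth; summing gives 1744 bits (equivalently 101 + 219 + 301 + 411 + 712).

1744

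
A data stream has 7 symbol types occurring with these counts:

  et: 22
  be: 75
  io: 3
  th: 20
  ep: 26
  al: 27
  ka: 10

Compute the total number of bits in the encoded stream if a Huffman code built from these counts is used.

445

Merge the two smallest weights repeatedly:
io(3) + ka(10) → 13
13 + th(20) → 33
et(22) + ep(26) → 48
al(27) + 33 → 60
48 + 60 → 108
be(75) + 108 → 183
Each symbol's bit-cost is frequency × depth; summing gives 445 bits (equivalently 13 + 33 + 48 + 60 + 108 + 183).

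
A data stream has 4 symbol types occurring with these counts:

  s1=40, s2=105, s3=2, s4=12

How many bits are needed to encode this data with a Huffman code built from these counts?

227

Build the Huffman tree bottom-up:
combine s3(2), s4(12) → 14
combine 14, s1(40) → 54
combine 54, s2(105) → 159
Each symbol's bit-cost is frequency × depth; summing gives 227 bits (equivalently 14 + 54 + 159).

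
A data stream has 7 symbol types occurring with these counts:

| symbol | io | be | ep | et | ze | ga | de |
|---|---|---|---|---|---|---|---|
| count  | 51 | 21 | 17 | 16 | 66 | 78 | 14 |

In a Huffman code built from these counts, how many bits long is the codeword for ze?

2

Build the tree from the bottom:
merge de(14) and et(16): 30
merge ep(17) and be(21): 38
merge 30 and 38: 68
merge io(51) and ze(66): 117
merge 68 and ga(78): 146
merge 117 and 146: 263
ze sits 2 levels below the root, so its codeword is 2 bits.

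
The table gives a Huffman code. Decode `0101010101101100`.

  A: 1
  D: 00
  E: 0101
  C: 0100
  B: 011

Read left to right; each codeword is recognised as soon as it completes (prefix code):
  0101→E | 0101→E | 011→B | 011→B | 00→D
Decoded message: EEBBD

EEBBD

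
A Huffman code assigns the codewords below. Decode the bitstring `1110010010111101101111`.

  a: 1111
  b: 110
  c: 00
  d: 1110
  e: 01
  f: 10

Read left to right; each codeword is recognised as soon as it completes (prefix code):
  1110→d | 01→e | 00→c | 10→f | 1111→a | 01→e | 10→f | 1111→a
Decoded message: decfaefa

decfaefa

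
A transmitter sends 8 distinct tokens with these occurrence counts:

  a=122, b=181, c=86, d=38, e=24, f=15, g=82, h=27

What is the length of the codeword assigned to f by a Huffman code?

4

Repeatedly merge the two smallest:
combine f(15), e(24) → 39
combine h(27), d(38) → 65
combine 39, 65 → 104
combine g(82), c(86) → 168
combine 104, a(122) → 226
combine 168, b(181) → 349
combine 226, 349 → 575
f sits 4 levels below the root, so its codeword is 4 bits.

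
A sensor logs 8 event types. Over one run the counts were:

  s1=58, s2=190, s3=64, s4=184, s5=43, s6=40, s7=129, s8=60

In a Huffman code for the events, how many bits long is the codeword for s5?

Repeatedly merge the two smallest:
merge s6(40) and s5(43): 83
merge s1(58) and s8(60): 118
merge s3(64) and 83: 147
merge 118 and s7(129): 247
merge 147 and s4(184): 331
merge s2(190) and 247: 437
merge 331 and 437: 768
s5's leaf is at depth 4, giving a 4-bit codeword.

4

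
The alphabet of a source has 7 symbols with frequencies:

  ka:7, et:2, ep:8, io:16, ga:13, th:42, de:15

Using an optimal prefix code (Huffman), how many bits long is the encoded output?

251

Merge the two smallest weights repeatedly:
et(2) + ka(7) → 9
ep(8) + 9 → 17
ga(13) + de(15) → 28
io(16) + 17 → 33
28 + 33 → 61
th(42) + 61 → 103
The encoded length is the sum of every internal node's weight: 9 + 17 + 28 + 33 + 61 + 103 = 251 bits.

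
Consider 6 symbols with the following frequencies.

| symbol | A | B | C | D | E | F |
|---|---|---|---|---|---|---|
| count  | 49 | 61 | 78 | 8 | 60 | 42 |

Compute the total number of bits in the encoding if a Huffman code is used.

745

Build the Huffman tree bottom-up:
combine D(8), F(42) → 50
combine A(49), 50 → 99
combine E(60), B(61) → 121
combine C(78), 99 → 177
combine 121, 177 → 298
Total encoded bits = sum of merged weights = 50 + 99 + 121 + 177 + 298 = 745.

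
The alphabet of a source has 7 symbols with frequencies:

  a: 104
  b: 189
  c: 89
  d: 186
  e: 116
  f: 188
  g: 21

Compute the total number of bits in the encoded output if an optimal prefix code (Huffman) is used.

Greedily combine the two least-frequent nodes:
combine g(21), c(89) → 110
combine a(104), 110 → 214
combine e(116), d(186) → 302
combine f(188), b(189) → 377
combine 214, 302 → 516
combine 377, 516 → 893
The encoded length is the sum of every internal node's weight: 110 + 214 + 302 + 377 + 516 + 893 = 2412 bits.

2412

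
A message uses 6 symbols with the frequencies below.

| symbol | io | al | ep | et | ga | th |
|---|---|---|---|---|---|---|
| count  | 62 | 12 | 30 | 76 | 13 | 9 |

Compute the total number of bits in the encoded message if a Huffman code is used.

447

Build the Huffman tree bottom-up:
merge th(9) and al(12): 21
merge ga(13) and 21: 34
merge ep(30) and 34: 64
merge io(62) and 64: 126
merge et(76) and 126: 202
Each symbol's bit-cost is frequency × depth; summing gives 447 bits (equivalently 21 + 34 + 64 + 126 + 202).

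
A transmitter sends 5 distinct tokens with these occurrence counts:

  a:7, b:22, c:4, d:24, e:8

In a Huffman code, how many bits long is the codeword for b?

2

Huffman merges, smallest pair first:
merge c(4) and a(7): 11
merge e(8) and 11: 19
merge 19 and b(22): 41
merge d(24) and 41: 65
b's leaf is at depth 2, giving a 2-bit codeword.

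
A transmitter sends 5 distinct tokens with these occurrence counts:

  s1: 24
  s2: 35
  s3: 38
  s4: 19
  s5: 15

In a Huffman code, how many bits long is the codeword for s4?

Repeatedly merge the two smallest:
s5(15) + s4(19) → 34
s1(24) + 34 → 58
s2(35) + s3(38) → 73
58 + 73 → 131
s4 sits 3 levels below the root, so its codeword is 3 bits.

3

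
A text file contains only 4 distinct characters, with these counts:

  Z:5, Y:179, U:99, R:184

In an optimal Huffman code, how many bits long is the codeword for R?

Huffman merges, smallest pair first:
merge Z(5) and U(99): 104
merge 104 and Y(179): 283
merge R(184) and 283: 467
R is a child of the root — depth 1, so its codeword is a single bit.

1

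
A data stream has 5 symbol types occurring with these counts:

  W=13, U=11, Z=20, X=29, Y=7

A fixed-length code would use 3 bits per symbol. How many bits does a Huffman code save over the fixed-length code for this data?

Fixed-length: 3 bits × 80 symbols = 240 bits.
Huffman merges:
combine Y(7), U(11) → 18
combine W(13), 18 → 31
combine Z(20), X(29) → 49
combine 31, 49 → 80
Huffman total = 18 + 31 + 49 + 80 = 178 bits.
Saving = 240 − 178 = 62 bits.

62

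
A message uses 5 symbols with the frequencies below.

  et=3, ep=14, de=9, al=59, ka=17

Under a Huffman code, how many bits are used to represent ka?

2

Huffman merges, smallest pair first:
combine et(3), de(9) → 12
combine 12, ep(14) → 26
combine ka(17), 26 → 43
combine 43, al(59) → 102
The subtree containing ka is merged 2 times, so code length = 2.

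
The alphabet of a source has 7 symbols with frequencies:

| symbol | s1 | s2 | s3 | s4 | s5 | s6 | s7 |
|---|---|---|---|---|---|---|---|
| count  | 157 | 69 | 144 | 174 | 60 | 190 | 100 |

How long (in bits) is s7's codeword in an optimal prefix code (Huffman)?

3

Repeatedly merge the two smallest:
merge s5(60) and s2(69): 129
merge s7(100) and 129: 229
merge s3(144) and s1(157): 301
merge s4(174) and s6(190): 364
merge 229 and 301: 530
merge 364 and 530: 894
s7's leaf is at depth 3, giving a 3-bit codeword.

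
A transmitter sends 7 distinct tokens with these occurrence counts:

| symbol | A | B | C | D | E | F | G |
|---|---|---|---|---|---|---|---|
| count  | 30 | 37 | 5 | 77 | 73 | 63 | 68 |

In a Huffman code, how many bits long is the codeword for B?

Build the tree from the bottom:
merge C(5) and A(30): 35
merge 35 and B(37): 72
merge F(63) and G(68): 131
merge 72 and E(73): 145
merge D(77) and 131: 208
merge 145 and 208: 353
The subtree containing B is merged 3 times, so code length = 3.

3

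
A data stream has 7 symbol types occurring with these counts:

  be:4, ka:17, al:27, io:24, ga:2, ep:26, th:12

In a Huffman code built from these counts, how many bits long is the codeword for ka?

3

Build the tree from the bottom:
ga(2) + be(4) → 6
6 + th(12) → 18
ka(17) + 18 → 35
io(24) + ep(26) → 50
al(27) + 35 → 62
50 + 62 → 112
ka's leaf is at depth 3, giving a 3-bit codeword.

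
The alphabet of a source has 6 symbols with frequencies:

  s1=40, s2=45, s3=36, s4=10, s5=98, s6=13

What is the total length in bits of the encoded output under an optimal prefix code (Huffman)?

553

Greedily combine the two least-frequent nodes:
s4(10) + s6(13) → 23
23 + s3(36) → 59
s1(40) + s2(45) → 85
59 + 85 → 144
s5(98) + 144 → 242
The encoded length is the sum of every internal node's weight: 23 + 59 + 85 + 144 + 242 = 553 bits.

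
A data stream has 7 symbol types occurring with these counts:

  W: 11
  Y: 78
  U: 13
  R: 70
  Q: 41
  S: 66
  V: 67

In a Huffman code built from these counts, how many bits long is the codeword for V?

2

Huffman merges, smallest pair first:
merge W(11) and U(13): 24
merge 24 and Q(41): 65
merge 65 and S(66): 131
merge V(67) and R(70): 137
merge Y(78) and 131: 209
merge 137 and 209: 346
The subtree containing V is merged 2 times, so code length = 2.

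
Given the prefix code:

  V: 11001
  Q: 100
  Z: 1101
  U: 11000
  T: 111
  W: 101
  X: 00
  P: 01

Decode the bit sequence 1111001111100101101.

Read left to right; each codeword is recognised as soon as it completes (prefix code):
  111→T | 100→Q | 111→T | 11001→V | 01→P | 101→W
Decoded message: TQTVPW

TQTVPW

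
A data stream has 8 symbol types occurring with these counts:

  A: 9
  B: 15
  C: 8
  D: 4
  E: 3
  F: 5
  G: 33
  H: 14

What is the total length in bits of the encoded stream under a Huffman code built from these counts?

Greedily combine the two least-frequent nodes:
combine E(3), D(4) → 7
combine F(5), 7 → 12
combine C(8), A(9) → 17
combine 12, H(14) → 26
combine B(15), 17 → 32
combine 26, 32 → 58
combine G(33), 58 → 91
Total encoded bits = sum of merged weights = 7 + 12 + 17 + 26 + 32 + 58 + 91 = 243.

243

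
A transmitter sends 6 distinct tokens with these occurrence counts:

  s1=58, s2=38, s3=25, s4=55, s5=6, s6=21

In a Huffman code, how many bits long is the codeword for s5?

4

Repeatedly merge the two smallest:
s5(6) + s6(21) → 27
s3(25) + 27 → 52
s2(38) + 52 → 90
s4(55) + s1(58) → 113
90 + 113 → 203
s5's leaf is at depth 4, giving a 4-bit codeword.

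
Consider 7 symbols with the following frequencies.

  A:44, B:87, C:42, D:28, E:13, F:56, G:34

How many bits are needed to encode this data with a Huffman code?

Merge the two smallest weights repeatedly:
combine E(13), D(28) → 41
combine G(34), 41 → 75
combine C(42), A(44) → 86
combine F(56), 75 → 131
combine 86, B(87) → 173
combine 131, 173 → 304
Each symbol's bit-cost is frequency × depth; summing gives 810 bits (equivalently 41 + 75 + 86 + 131 + 173 + 304).

810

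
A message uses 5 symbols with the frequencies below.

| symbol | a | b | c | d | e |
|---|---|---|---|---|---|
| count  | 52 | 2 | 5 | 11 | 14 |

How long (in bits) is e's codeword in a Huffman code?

Build the tree from the bottom:
merge b(2) and c(5): 7
merge 7 and d(11): 18
merge e(14) and 18: 32
merge 32 and a(52): 84
The subtree containing e is merged 2 times, so code length = 2.

2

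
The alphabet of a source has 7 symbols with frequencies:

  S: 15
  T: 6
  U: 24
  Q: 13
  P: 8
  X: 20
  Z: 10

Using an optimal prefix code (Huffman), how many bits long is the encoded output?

258

Merge the two smallest weights repeatedly:
merge T(6) and P(8): 14
merge Z(10) and Q(13): 23
merge 14 and S(15): 29
merge X(20) and 23: 43
merge U(24) and 29: 53
merge 43 and 53: 96
The encoded length is the sum of every internal node's weight: 14 + 23 + 29 + 43 + 53 + 96 = 258 bits.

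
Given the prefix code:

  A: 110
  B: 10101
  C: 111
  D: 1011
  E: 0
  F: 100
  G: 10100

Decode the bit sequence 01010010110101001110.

EGDEGCE

Read left to right; each codeword is recognised as soon as it completes (prefix code):
  0→E | 10100→G | 1011→D | 0→E | 10100→G | 111→C | 0→E
Decoded message: EGDEGCE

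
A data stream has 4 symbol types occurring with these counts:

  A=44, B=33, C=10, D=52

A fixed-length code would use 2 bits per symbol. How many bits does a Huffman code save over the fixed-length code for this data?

9

Fixed-length: 2 bits × 139 symbols = 278 bits.
Huffman merges:
merge C(10) and B(33): 43
merge 43 and A(44): 87
merge D(52) and 87: 139
Huffman total = 43 + 87 + 139 = 269 bits.
Saving = 278 − 269 = 9 bits.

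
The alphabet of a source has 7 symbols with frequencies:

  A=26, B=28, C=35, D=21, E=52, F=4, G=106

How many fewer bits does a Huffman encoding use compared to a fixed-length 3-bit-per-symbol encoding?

Fixed-length: 3 bits × 272 symbols = 816 bits.
Huffman merges:
F(4) + D(21) → 25
25 + A(26) → 51
B(28) + C(35) → 63
51 + E(52) → 103
63 + 103 → 166
G(106) + 166 → 272
Huffman total = 25 + 51 + 63 + 103 + 166 + 272 = 680 bits.
Saving = 816 − 680 = 136 bits.

136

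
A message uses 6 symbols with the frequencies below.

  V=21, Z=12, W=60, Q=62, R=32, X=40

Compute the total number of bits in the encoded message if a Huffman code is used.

Greedily combine the two least-frequent nodes:
combine Z(12), V(21) → 33
combine R(32), 33 → 65
combine X(40), W(60) → 100
combine Q(62), 65 → 127
combine 100, 127 → 227
The encoded length is the sum of every internal node's weight: 33 + 65 + 100 + 127 + 227 = 552 bits.

552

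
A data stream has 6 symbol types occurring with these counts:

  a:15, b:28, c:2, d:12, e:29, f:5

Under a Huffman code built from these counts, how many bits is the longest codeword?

4

Merge the two lowest-weight nodes at each step:
combine c(2), f(5) → 7
combine 7, d(12) → 19
combine a(15), 19 → 34
combine b(28), e(29) → 57
combine 34, 57 → 91
The first pair merged (c, f) ends up deepest, at depth 4.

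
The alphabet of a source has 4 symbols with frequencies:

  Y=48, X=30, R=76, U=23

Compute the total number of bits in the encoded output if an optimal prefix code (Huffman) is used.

331

Greedily combine the two least-frequent nodes:
U(23) + X(30) → 53
Y(48) + 53 → 101
R(76) + 101 → 177
Each symbol's bit-cost is frequency × depth; summing gives 331 bits (equivalently 53 + 101 + 177).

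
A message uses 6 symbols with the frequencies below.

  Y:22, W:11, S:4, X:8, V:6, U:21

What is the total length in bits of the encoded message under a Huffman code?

Merge the two smallest weights repeatedly:
merge S(4) and V(6): 10
merge X(8) and 10: 18
merge W(11) and 18: 29
merge U(21) and Y(22): 43
merge 29 and 43: 72
Total encoded bits = sum of merged weights = 10 + 18 + 29 + 43 + 72 = 172.

172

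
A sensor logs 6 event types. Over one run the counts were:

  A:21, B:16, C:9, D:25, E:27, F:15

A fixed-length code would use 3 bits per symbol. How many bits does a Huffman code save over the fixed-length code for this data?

Fixed-length: 3 bits × 113 symbols = 339 bits.
Huffman merges:
merge C(9) and F(15): 24
merge B(16) and A(21): 37
merge 24 and D(25): 49
merge E(27) and 37: 64
merge 49 and 64: 113
Huffman total = 24 + 37 + 49 + 64 + 113 = 287 bits.
Saving = 339 − 287 = 52 bits.

52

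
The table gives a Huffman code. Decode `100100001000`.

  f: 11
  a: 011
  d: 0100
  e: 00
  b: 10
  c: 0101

Read left to right; each codeword is recognised as soon as it completes (prefix code):
  10→b | 0100→d | 00→e | 10→b | 00→e
Decoded message: bdebe

bdebe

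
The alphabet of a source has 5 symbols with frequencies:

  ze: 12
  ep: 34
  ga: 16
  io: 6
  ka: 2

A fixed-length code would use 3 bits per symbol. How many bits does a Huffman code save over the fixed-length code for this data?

Fixed-length: 3 bits × 70 symbols = 210 bits.
Huffman merges:
ka(2) + io(6) → 8
8 + ze(12) → 20
ga(16) + 20 → 36
ep(34) + 36 → 70
Huffman total = 8 + 20 + 36 + 70 = 134 bits.
Saving = 210 − 134 = 76 bits.

76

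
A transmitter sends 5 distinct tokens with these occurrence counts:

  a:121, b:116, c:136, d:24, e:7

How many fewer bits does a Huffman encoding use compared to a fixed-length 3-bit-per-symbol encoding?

Fixed-length: 3 bits × 404 symbols = 1212 bits.
Huffman merges:
e(7) + d(24) → 31
31 + b(116) → 147
a(121) + c(136) → 257
147 + 257 → 404
Huffman total = 31 + 147 + 257 + 404 = 839 bits.
Saving = 1212 − 839 = 373 bits.

373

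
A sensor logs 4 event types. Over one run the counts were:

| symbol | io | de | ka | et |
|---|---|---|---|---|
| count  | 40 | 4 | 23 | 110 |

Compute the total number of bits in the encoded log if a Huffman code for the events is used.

271

Merge the two smallest weights repeatedly:
merge de(4) and ka(23): 27
merge 27 and io(40): 67
merge 67 and et(110): 177
Total encoded bits = sum of merged weights = 27 + 67 + 177 = 271.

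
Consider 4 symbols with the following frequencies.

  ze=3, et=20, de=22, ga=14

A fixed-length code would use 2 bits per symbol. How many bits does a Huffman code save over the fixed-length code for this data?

5

Fixed-length: 2 bits × 59 symbols = 118 bits.
Huffman merges:
ze(3) + ga(14) → 17
17 + et(20) → 37
de(22) + 37 → 59
Huffman total = 17 + 37 + 59 = 113 bits.
Saving = 118 − 113 = 5 bits.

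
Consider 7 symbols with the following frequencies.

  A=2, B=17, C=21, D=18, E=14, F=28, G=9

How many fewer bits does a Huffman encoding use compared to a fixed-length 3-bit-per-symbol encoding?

Fixed-length: 3 bits × 109 symbols = 327 bits.
Huffman merges:
merge A(2) and G(9): 11
merge 11 and E(14): 25
merge B(17) and D(18): 35
merge C(21) and 25: 46
merge F(28) and 35: 63
merge 46 and 63: 109
Huffman total = 11 + 25 + 35 + 46 + 63 + 109 = 289 bits.
Saving = 327 − 289 = 38 bits.

38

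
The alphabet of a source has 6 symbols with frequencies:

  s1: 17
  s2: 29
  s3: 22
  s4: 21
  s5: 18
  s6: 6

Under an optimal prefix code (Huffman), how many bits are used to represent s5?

3

Huffman merges, smallest pair first:
s6(6) + s1(17) → 23
s5(18) + s4(21) → 39
s3(22) + 23 → 45
s2(29) + 39 → 68
45 + 68 → 113
s5 sits 3 levels below the root, so its codeword is 3 bits.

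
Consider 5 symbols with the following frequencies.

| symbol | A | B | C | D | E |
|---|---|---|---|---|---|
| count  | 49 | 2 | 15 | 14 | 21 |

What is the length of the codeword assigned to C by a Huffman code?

Repeatedly merge the two smallest:
merge B(2) and D(14): 16
merge C(15) and 16: 31
merge E(21) and 31: 52
merge A(49) and 52: 101
C sits 3 levels below the root, so its codeword is 3 bits.

3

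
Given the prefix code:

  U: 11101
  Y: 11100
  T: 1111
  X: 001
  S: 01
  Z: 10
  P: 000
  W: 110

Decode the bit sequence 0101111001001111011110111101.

SSYZSUUU

Read left to right; each codeword is recognised as soon as it completes (prefix code):
  01→S | 01→S | 11100→Y | 10→Z | 01→S | 11101→U | 11101→U | 11101→U
Decoded message: SSYZSUUU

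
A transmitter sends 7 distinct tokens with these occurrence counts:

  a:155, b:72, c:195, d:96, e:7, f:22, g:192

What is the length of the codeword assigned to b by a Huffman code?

Huffman merges, smallest pair first:
merge e(7) and f(22): 29
merge 29 and b(72): 101
merge d(96) and 101: 197
merge a(155) and g(192): 347
merge c(195) and 197: 392
merge 347 and 392: 739
The subtree containing b is merged 4 times, so code length = 4.

4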